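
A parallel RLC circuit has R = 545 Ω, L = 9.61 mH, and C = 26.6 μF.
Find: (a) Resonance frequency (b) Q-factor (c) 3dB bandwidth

Step 1 — Resonance: ω₀ = 1/√(LC) = 1/√(0.00961·2.66e-05) = 1978 rad/s.
Step 2 — f₀ = ω₀/(2π) = 314.8 Hz.
Step 3 — Parallel Q: Q = R/(ω₀L) = 545/(1978·0.00961) = 28.67.
Step 4 — Bandwidth: Δω = ω₀/Q = 68.98 rad/s; BW = Δω/(2π) = 10.98 Hz.

(a) f₀ = 314.8 Hz  (b) Q = 28.67  (c) BW = 10.98 Hz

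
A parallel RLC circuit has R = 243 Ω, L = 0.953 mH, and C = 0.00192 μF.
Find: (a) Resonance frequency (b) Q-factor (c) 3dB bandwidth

Step 1 — Resonance: ω₀ = 1/√(LC) = 1/√(0.000953·1.92e-09) = 7.393e+05 rad/s.
Step 2 — f₀ = ω₀/(2π) = 1.177e+05 Hz.
Step 3 — Parallel Q: Q = R/(ω₀L) = 243/(7.393e+05·0.000953) = 0.3449.
Step 4 — Bandwidth: Δω = ω₀/Q = 2.143e+06 rad/s; BW = Δω/(2π) = 3.411e+05 Hz.

(a) f₀ = 1.177e+05 Hz  (b) Q = 0.3449  (c) BW = 3.411e+05 Hz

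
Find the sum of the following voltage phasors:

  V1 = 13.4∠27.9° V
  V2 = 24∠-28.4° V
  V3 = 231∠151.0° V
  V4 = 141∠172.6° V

Step 1 — Convert each phasor to rectangular form:
  V1 = 13.4·(cos(27.9°) + j·sin(27.9°)) = 11.84 + j6.27 V
  V2 = 24·(cos(-28.4°) + j·sin(-28.4°)) = 21.11 - j11.41 V
  V3 = 231·(cos(151.0°) + j·sin(151.0°)) = -202 + j112 V
  V4 = 141·(cos(172.6°) + j·sin(172.6°)) = -139.8 + j18.16 V
Step 2 — Sum components: V_total = -308.9 + j125 V.
Step 3 — Convert to polar: |V_total| = 333.2 V, ∠V_total = 158.0°.

V_total = 333.2∠158.0° V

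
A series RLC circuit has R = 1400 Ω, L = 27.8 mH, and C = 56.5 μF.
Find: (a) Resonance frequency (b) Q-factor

Step 1 — Resonance condition Im(Z)=0 gives ω₀ = 1/√(LC).
Step 2 — ω₀ = 1/√(0.0278·5.65e-05) = 797.9 rad/s.
Step 3 — f₀ = ω₀/(2π) = 127 Hz.
Step 4 — Series Q: Q = ω₀L/R = 797.9·0.0278/1400 = 0.01584.

(a) f₀ = 127 Hz  (b) Q = 0.01584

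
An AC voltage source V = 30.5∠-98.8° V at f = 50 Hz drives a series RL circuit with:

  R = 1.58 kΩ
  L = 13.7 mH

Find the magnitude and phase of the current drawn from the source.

Step 1 — Angular frequency: ω = 2π·f = 2π·50 = 314.2 rad/s.
Step 2 — Component impedances:
  R: Z = R = 1580 Ω
  L: Z = jωL = j·314.2·0.0137 = 0 + j4.304 Ω
Step 3 — Series combination: Z_total = R + L = 1580 + j4.304 Ω = 1580∠0.2° Ω.
Step 4 — Source phasor: V = 30.5∠-98.8° V = -4.666 - j30.14 V.
Step 5 — Ohm's law: I = V / Z_total = (-4.666 - j30.14) / (1580 + j4.304) = -0.003005 - j0.01907 A.
Step 6 — Convert to polar: |I| = 0.0193 A, ∠I = -99.0°.

I = 0.0193∠-99.0° A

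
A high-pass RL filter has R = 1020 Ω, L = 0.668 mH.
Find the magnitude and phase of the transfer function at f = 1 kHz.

Step 1 — Angular frequency: ω = 2π·1000 = 6283 rad/s.
Step 2 — Transfer function: H(jω) = jωL/(R + jωL).
Step 3 — Numerator jωL = j·4.197; denominator R + jωL = 1020 + j4.197.
Step 4 — H = 1.693e-05 + j0.004115.
Step 5 — Magnitude: |H| = 0.004115 (-47.7 dB); phase: φ = 89.8°.

|H| = 0.004115 (-47.7 dB), φ = 89.8°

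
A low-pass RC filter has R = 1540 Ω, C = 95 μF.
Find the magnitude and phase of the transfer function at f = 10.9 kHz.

Step 1 — Angular frequency: ω = 2π·1.09e+04 = 6.849e+04 rad/s.
Step 2 — Transfer function: H(jω) = 1/(1 + jωRC).
Step 3 — Denominator: 1 + jωRC = 1 + j·6.849e+04·1540·9.5e-05 = 1 + j1.002e+04.
Step 4 — H = 9.961e-09 - j9.98e-05.
Step 5 — Magnitude: |H| = 9.98e-05 (-80.0 dB); phase: φ = -90.0°.

|H| = 9.98e-05 (-80.0 dB), φ = -90.0°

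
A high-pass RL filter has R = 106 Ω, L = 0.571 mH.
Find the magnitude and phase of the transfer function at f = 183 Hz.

Step 1 — Angular frequency: ω = 2π·183 = 1150 rad/s.
Step 2 — Transfer function: H(jω) = jωL/(R + jωL).
Step 3 — Numerator jωL = j·0.6565; denominator R + jωL = 106 + j0.6565.
Step 4 — H = 3.836e-05 + j0.006194.
Step 5 — Magnitude: |H| = 0.006194 (-44.2 dB); phase: φ = 89.6°.

|H| = 0.006194 (-44.2 dB), φ = 89.6°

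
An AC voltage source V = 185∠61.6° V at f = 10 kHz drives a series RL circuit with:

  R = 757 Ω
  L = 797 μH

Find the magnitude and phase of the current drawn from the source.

Step 1 — Angular frequency: ω = 2π·f = 2π·1e+04 = 6.283e+04 rad/s.
Step 2 — Component impedances:
  R: Z = R = 757 Ω
  L: Z = jωL = j·6.283e+04·0.000797 = 0 + j50.08 Ω
Step 3 — Series combination: Z_total = R + L = 757 + j50.08 Ω = 758.7∠3.8° Ω.
Step 4 — Source phasor: V = 185∠61.6° V = 87.99 + j162.7 V.
Step 5 — Ohm's law: I = V / Z_total = (87.99 + j162.7) / (757 + j50.08) = 0.1299 + j0.2064 A.
Step 6 — Convert to polar: |I| = 0.2439 A, ∠I = 57.8°.

I = 0.2439∠57.8° A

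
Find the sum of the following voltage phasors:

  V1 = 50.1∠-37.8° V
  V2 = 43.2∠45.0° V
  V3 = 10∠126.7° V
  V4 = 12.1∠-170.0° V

Step 1 — Convert each phasor to rectangular form:
  V1 = 50.1·(cos(-37.8°) + j·sin(-37.8°)) = 39.59 - j30.71 V
  V2 = 43.2·(cos(45.0°) + j·sin(45.0°)) = 30.55 + j30.55 V
  V3 = 10·(cos(126.7°) + j·sin(126.7°)) = -5.976 + j8.018 V
  V4 = 12.1·(cos(-170.0°) + j·sin(-170.0°)) = -11.92 - j2.101 V
Step 2 — Sum components: V_total = 52.24 + j5.757 V.
Step 3 — Convert to polar: |V_total| = 52.56 V, ∠V_total = 6.3°.

V_total = 52.56∠6.3° V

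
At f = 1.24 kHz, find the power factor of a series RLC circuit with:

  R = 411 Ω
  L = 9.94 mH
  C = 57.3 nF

Step 1 — Angular frequency: ω = 2π·f = 2π·1240 = 7791 rad/s.
Step 2 — Component impedances:
  R: Z = R = 411 Ω
  L: Z = jωL = j·7791·0.00994 = 0 + j77.44 Ω
  C: Z = 1/(jωC) = -j/(ω·C) = 0 - j2240 Ω
Step 3 — Series combination: Z_total = R + L + C = 411 - j2163 Ω = 2201∠-79.2° Ω.
Step 4 — Power factor: PF = cos(φ) = Re(Z)/|Z| = 411/2201 = 0.1867.
Step 5 — Type: Im(Z) = -2163 ⇒ leading (phase φ = -79.2°).

PF = 0.1867 (leading, φ = -79.2°)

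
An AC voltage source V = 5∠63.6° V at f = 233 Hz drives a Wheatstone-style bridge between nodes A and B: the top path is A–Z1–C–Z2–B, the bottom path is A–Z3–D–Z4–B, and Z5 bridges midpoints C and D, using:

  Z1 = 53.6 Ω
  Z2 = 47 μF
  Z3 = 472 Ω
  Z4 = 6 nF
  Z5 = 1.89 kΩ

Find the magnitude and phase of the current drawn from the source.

Step 1 — Angular frequency: ω = 2π·f = 2π·233 = 1464 rad/s.
Step 2 — Component impedances:
  Z1: Z = R = 53.6 Ω
  Z2: Z = 1/(jωC) = -j/(ω·C) = 0 - j14.53 Ω
  Z3: Z = R = 472 Ω
  Z4: Z = 1/(jωC) = -j/(ω·C) = 0 - j1.138e+05 Ω
  Z5: Z = R = 1890 Ω
Step 3 — Bridge requires nodal analysis (the Z5 bridge couples midpoints C and D, so the two paths cannot be reduced to a simple series/parallel combination). Setting node B to ground and injecting 1 A at node A, the 3-node admittance system at A, C, D solves to V_A = Z_AB = 52.4 - j14.55 Ω = 54.38∠-15.5° Ω.
Step 4 — Source phasor: V = 5∠63.6° V = 2.223 + j4.479 V.
Step 5 — Ohm's law: I = V / Z_total = (2.223 + j4.479) / (52.4 - j14.55) = 0.01736 + j0.09029 A.
Step 6 — Convert to polar: |I| = 0.09194 A, ∠I = 79.1°.

I = 0.09194∠79.1° A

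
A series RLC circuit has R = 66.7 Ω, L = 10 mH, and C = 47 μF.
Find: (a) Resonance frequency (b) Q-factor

Step 1 — Resonance condition Im(Z)=0 gives ω₀ = 1/√(LC).
Step 2 — ω₀ = 1/√(0.01·4.7e-05) = 1459 rad/s.
Step 3 — f₀ = ω₀/(2π) = 232.2 Hz.
Step 4 — Series Q: Q = ω₀L/R = 1459·0.01/66.7 = 0.2187.

(a) f₀ = 232.2 Hz  (b) Q = 0.2187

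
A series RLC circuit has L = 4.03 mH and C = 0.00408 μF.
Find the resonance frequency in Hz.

Step 1 — Resonance condition Im(Z)=0 gives ω₀ = 1/√(LC).
Step 2 — ω₀ = 1/√(0.00403·4.08e-09) = 2.466e+05 rad/s.
Step 3 — f₀ = ω₀/(2π) = 3.925e+04 Hz.

f₀ = 3.925e+04 Hz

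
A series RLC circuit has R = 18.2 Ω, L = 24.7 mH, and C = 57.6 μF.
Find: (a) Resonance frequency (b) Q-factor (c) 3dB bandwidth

Step 1 — Resonance condition Im(Z)=0 gives ω₀ = 1/√(LC).
Step 2 — ω₀ = 1/√(0.0247·5.76e-05) = 838.4 rad/s.
Step 3 — f₀ = ω₀/(2π) = 133.4 Hz.
Step 4 — Series Q: Q = ω₀L/R = 838.4·0.0247/18.2 = 1.138.
Step 5 — 3dB bandwidth: Δω = ω₀/Q = 736.8 rad/s; BW = Δω/(2π) = 117.3 Hz.

(a) f₀ = 133.4 Hz  (b) Q = 1.138  (c) BW = 117.3 Hz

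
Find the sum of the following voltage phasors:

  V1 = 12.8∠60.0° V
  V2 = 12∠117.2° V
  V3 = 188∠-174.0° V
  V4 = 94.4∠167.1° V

Step 1 — Convert each phasor to rectangular form:
  V1 = 12.8·(cos(60.0°) + j·sin(60.0°)) = 6.4 + j11.09 V
  V2 = 12·(cos(117.2°) + j·sin(117.2°)) = -5.485 + j10.67 V
  V3 = 188·(cos(-174.0°) + j·sin(-174.0°)) = -187 - j19.65 V
  V4 = 94.4·(cos(167.1°) + j·sin(167.1°)) = -92.02 + j21.07 V
Step 2 — Sum components: V_total = -278.1 + j23.18 V.
Step 3 — Convert to polar: |V_total| = 279 V, ∠V_total = 175.2°.

V_total = 279∠175.2° V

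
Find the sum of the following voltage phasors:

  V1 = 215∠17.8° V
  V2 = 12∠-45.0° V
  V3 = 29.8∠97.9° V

Step 1 — Convert each phasor to rectangular form:
  V1 = 215·(cos(17.8°) + j·sin(17.8°)) = 204.7 + j65.72 V
  V2 = 12·(cos(-45.0°) + j·sin(-45.0°)) = 8.485 - j8.485 V
  V3 = 29.8·(cos(97.9°) + j·sin(97.9°)) = -4.096 + j29.52 V
Step 2 — Sum components: V_total = 209.1 + j86.76 V.
Step 3 — Convert to polar: |V_total| = 226.4 V, ∠V_total = 22.5°.

V_total = 226.4∠22.5° V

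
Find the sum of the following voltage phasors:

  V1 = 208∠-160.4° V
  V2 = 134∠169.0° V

Step 1 — Convert each phasor to rectangular form:
  V1 = 208·(cos(-160.4°) + j·sin(-160.4°)) = -195.9 - j69.77 V
  V2 = 134·(cos(169.0°) + j·sin(169.0°)) = -131.5 + j25.57 V
Step 2 — Sum components: V_total = -327.5 - j44.21 V.
Step 3 — Convert to polar: |V_total| = 330.5 V, ∠V_total = -172.3°.

V_total = 330.5∠-172.3° V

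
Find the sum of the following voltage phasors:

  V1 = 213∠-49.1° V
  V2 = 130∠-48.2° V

Step 1 — Convert each phasor to rectangular form:
  V1 = 213·(cos(-49.1°) + j·sin(-49.1°)) = 139.5 - j161 V
  V2 = 130·(cos(-48.2°) + j·sin(-48.2°)) = 86.65 - j96.91 V
Step 2 — Sum components: V_total = 226.1 - j257.9 V.
Step 3 — Convert to polar: |V_total| = 343 V, ∠V_total = -48.8°.

V_total = 343∠-48.8° V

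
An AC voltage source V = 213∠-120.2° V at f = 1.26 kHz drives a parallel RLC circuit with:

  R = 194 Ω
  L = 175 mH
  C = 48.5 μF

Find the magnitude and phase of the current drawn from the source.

Step 1 — Angular frequency: ω = 2π·f = 2π·1260 = 7917 rad/s.
Step 2 — Component impedances:
  R: Z = R = 194 Ω
  L: Z = jωL = j·7917·0.175 = 0 + j1385 Ω
  C: Z = 1/(jωC) = -j/(ω·C) = 0 - j2.604 Ω
Step 3 — Parallel combination: 1/Z_total = 1/R + 1/L + 1/C; Z_total = 0.03509 - j2.609 Ω = 2.609∠-89.2° Ω.
Step 4 — Source phasor: V = 213∠-120.2° V = -107.1 - j184.1 V.
Step 5 — Ohm's law: I = V / Z_total = (-107.1 - j184.1) / (0.03509 - j2.609) = 70 - j42.01 A.
Step 6 — Convert to polar: |I| = 81.64 A, ∠I = -31.0°.

I = 81.64∠-31.0° A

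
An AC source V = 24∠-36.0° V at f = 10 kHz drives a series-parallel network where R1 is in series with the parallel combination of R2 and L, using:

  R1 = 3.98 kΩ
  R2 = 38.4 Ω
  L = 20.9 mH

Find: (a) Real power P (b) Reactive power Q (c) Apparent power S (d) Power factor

Step 1 — Angular frequency: ω = 2π·f = 2π·1e+04 = 6.283e+04 rad/s.
Step 2 — Component impedances:
  R1: Z = R = 3980 Ω
  R2: Z = R = 38.4 Ω
  L: Z = jωL = j·6.283e+04·0.0209 = 0 + j1313 Ω
Step 3 — Parallel branch: R2 || L = 1/(1/R2 + 1/L) = 38.37 + j1.122 Ω.
Step 4 — Series with R1: Z_total = R1 + (R2 || L) = 4018 + j1.122 Ω = 4018∠0.0° Ω.
Step 5 — Source phasor: V = 24∠-36.0° V = 19.42 - j14.11 V.
Step 6 — Current: I = V / Z = 0.004831 - j0.003512 A = 0.005973∠-36.0° A.
Step 7 — Complex power: S = V·I* = 0.1433 + j4.002e-05 VA.
Step 8 — Real power: P = Re(S) = 0.1433 W.
Step 9 — Reactive power: Q = Im(S) = 4.002e-05 VAR.
Step 10 — Apparent power: |S| = 0.1433 VA.
Step 11 — Power factor: PF = P/|S| = 1 (lagging).

(a) P = 0.1433 W  (b) Q = 4.002e-05 VAR  (c) S = 0.1433 VA  (d) PF = 1 (lagging)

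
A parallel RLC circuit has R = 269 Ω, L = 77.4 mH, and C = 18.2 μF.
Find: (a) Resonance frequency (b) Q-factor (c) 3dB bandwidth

Step 1 — Resonance: ω₀ = 1/√(LC) = 1/√(0.0774·1.82e-05) = 842.5 rad/s.
Step 2 — f₀ = ω₀/(2π) = 134.1 Hz.
Step 3 — Parallel Q: Q = R/(ω₀L) = 269/(842.5·0.0774) = 4.125.
Step 4 — Bandwidth: Δω = ω₀/Q = 204.3 rad/s; BW = Δω/(2π) = 32.51 Hz.

(a) f₀ = 134.1 Hz  (b) Q = 4.125  (c) BW = 32.51 Hz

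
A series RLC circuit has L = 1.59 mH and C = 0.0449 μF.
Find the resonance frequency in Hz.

Step 1 — Resonance condition Im(Z)=0 gives ω₀ = 1/√(LC).
Step 2 — ω₀ = 1/√(0.00159·4.49e-08) = 1.184e+05 rad/s.
Step 3 — f₀ = ω₀/(2π) = 1.884e+04 Hz.

f₀ = 1.884e+04 Hz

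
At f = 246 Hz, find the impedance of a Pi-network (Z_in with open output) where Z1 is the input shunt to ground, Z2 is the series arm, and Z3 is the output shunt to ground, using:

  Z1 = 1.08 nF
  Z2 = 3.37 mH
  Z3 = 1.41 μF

Step 1 — Angular frequency: ω = 2π·f = 2π·246 = 1546 rad/s.
Step 2 — Component impedances:
  Z1: Z = 1/(jωC) = -j/(ω·C) = 0 - j5.99e+05 Ω
  Z2: Z = jωL = j·1546·0.00337 = 0 + j5.209 Ω
  Z3: Z = 1/(jωC) = -j/(ω·C) = 0 - j458.8 Ω
Step 3 — With open output, the series arm Z2 and the output shunt Z3 appear in series to ground: Z2 + Z3 = 0 - j453.6 Ω.
Step 4 — Parallel with input shunt Z1: Z_in = Z1 || (Z2 + Z3) = 0 - j453.3 Ω = 453.3∠-90.0° Ω.

Z = 0 - j453.3 Ω = 453.3∠-90.0° Ω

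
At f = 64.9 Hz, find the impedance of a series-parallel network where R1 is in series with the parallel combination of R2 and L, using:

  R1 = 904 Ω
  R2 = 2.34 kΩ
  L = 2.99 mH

Step 1 — Angular frequency: ω = 2π·f = 2π·64.9 = 407.8 rad/s.
Step 2 — Component impedances:
  R1: Z = R = 904 Ω
  R2: Z = R = 2340 Ω
  L: Z = jωL = j·407.8·0.00299 = 0 + j1.219 Ω
Step 3 — Parallel branch: R2 || L = 1/(1/R2 + 1/L) = 0.0006353 + j1.219 Ω.
Step 4 — Series with R1: Z_total = R1 + (R2 || L) = 904 + j1.219 Ω = 904∠0.1° Ω.

Z = 904 + j1.219 Ω = 904∠0.1° Ω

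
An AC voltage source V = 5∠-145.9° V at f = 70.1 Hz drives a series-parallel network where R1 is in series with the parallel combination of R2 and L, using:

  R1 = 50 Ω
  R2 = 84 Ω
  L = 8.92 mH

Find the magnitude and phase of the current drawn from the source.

Step 1 — Angular frequency: ω = 2π·f = 2π·70.1 = 440.5 rad/s.
Step 2 — Component impedances:
  R1: Z = R = 50 Ω
  R2: Z = R = 84 Ω
  L: Z = jωL = j·440.5·0.00892 = 0 + j3.929 Ω
Step 3 — Parallel branch: R2 || L = 1/(1/R2 + 1/L) = 0.1834 + j3.92 Ω.
Step 4 — Series with R1: Z_total = R1 + (R2 || L) = 50.18 + j3.92 Ω = 50.34∠4.5° Ω.
Step 5 — Source phasor: V = 5∠-145.9° V = -4.14 - j2.803 V.
Step 6 — Ohm's law: I = V / Z_total = (-4.14 - j2.803) / (50.18 + j3.92) = -0.08634 - j0.04911 A.
Step 7 — Convert to polar: |I| = 0.09933 A, ∠I = -150.4°.

I = 0.09933∠-150.4° A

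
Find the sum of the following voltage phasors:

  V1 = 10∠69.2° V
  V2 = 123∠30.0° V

Step 1 — Convert each phasor to rectangular form:
  V1 = 10·(cos(69.2°) + j·sin(69.2°)) = 3.551 + j9.348 V
  V2 = 123·(cos(30.0°) + j·sin(30.0°)) = 106.5 + j61.5 V
Step 2 — Sum components: V_total = 110.1 + j70.85 V.
Step 3 — Convert to polar: |V_total| = 130.9 V, ∠V_total = 32.8°.

V_total = 130.9∠32.8° V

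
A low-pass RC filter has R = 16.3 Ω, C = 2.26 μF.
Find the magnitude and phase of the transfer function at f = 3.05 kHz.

Step 1 — Angular frequency: ω = 2π·3050 = 1.916e+04 rad/s.
Step 2 — Transfer function: H(jω) = 1/(1 + jωRC).
Step 3 — Denominator: 1 + jωRC = 1 + j·1.916e+04·16.3·2.26e-06 = 1 + j0.706.
Step 4 — H = 0.6674 - j0.4711.
Step 5 — Magnitude: |H| = 0.8169 (-1.8 dB); phase: φ = -35.2°.

|H| = 0.8169 (-1.8 dB), φ = -35.2°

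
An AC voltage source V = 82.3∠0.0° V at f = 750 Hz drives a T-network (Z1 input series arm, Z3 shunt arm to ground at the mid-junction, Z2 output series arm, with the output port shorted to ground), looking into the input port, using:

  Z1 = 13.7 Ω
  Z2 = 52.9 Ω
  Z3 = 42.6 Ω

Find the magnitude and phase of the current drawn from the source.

Step 1 — Angular frequency: ω = 2π·f = 2π·750 = 4712 rad/s.
Step 2 — Component impedances:
  Z1: Z = R = 13.7 Ω
  Z2: Z = R = 52.9 Ω
  Z3: Z = R = 42.6 Ω
Step 3 — With the output port shorted to ground, the output series arm Z2 runs from the junction to ground; the shunt arm Z3 also runs from the junction to ground. They appear in parallel: Z3 || Z2 = 23.6 Ω.
Step 4 — Series with input arm Z1: Z_in = Z1 + (Z3 || Z2) = 37.3 Ω = 37.3∠0.0° Ω.
Step 5 — Source phasor: V = 82.3∠0.0° V = 82.3 V.
Step 6 — Ohm's law: I = V / Z_total = (82.3) / (37.3) = 2.207 A.
Step 7 — Convert to polar: |I| = 2.207 A, ∠I = 0.0°.

I = 2.207∠0.0° A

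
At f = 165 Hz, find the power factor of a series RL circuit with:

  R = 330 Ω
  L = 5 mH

Step 1 — Angular frequency: ω = 2π·f = 2π·165 = 1037 rad/s.
Step 2 — Component impedances:
  R: Z = R = 330 Ω
  L: Z = jωL = j·1037·0.005 = 0 + j5.184 Ω
Step 3 — Series combination: Z_total = R + L = 330 + j5.184 Ω = 330∠0.9° Ω.
Step 4 — Power factor: PF = cos(φ) = Re(Z)/|Z| = 330/330.04 = 0.9999.
Step 5 — Type: Im(Z) = 5.184 ⇒ lagging (phase φ = 0.9°).

PF = 0.9999 (lagging, φ = 0.9°)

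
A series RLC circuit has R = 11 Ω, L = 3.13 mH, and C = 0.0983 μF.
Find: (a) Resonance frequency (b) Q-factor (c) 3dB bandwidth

Step 1 — Resonance condition Im(Z)=0 gives ω₀ = 1/√(LC).
Step 2 — ω₀ = 1/√(0.00313·9.83e-08) = 5.701e+04 rad/s.
Step 3 — f₀ = ω₀/(2π) = 9073 Hz.
Step 4 — Series Q: Q = ω₀L/R = 5.701e+04·0.00313/11 = 16.22.
Step 5 — 3dB bandwidth: Δω = ω₀/Q = 3514 rad/s; BW = Δω/(2π) = 559.3 Hz.

(a) f₀ = 9073 Hz  (b) Q = 16.22  (c) BW = 559.3 Hz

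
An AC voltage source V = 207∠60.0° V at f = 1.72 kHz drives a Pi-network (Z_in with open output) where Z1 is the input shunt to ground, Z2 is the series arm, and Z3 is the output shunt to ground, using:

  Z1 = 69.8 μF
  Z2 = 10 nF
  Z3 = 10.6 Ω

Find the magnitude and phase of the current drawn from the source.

Step 1 — Angular frequency: ω = 2π·f = 2π·1720 = 1.081e+04 rad/s.
Step 2 — Component impedances:
  Z1: Z = 1/(jωC) = -j/(ω·C) = 0 - j1.326 Ω
  Z2: Z = 1/(jωC) = -j/(ω·C) = 0 - j9253 Ω
  Z3: Z = R = 10.6 Ω
Step 3 — With open output, the series arm Z2 and the output shunt Z3 appear in series to ground: Z2 + Z3 = 10.6 - j9253 Ω.
Step 4 — Parallel with input shunt Z1: Z_in = Z1 || (Z2 + Z3) = 2.175e-07 - j1.325 Ω = 1.325∠-90.0° Ω.
Step 5 — Source phasor: V = 207∠60.0° V = 103.5 + j179.3 V.
Step 6 — Ohm's law: I = V / Z_total = (103.5 + j179.3) / (2.175e-07 - j1.325) = -135.2 + j78.08 A.
Step 7 — Convert to polar: |I| = 156.2 A, ∠I = 150.0°.

I = 156.2∠150.0° A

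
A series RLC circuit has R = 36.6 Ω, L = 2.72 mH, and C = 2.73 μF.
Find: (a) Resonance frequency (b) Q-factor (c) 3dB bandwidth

Step 1 — Resonance condition Im(Z)=0 gives ω₀ = 1/√(LC).
Step 2 — ω₀ = 1/√(0.00272·2.73e-06) = 1.16e+04 rad/s.
Step 3 — f₀ = ω₀/(2π) = 1847 Hz.
Step 4 — Series Q: Q = ω₀L/R = 1.16e+04·0.00272/36.6 = 0.8624.
Step 5 — 3dB bandwidth: Δω = ω₀/Q = 1.346e+04 rad/s; BW = Δω/(2π) = 2142 Hz.

(a) f₀ = 1847 Hz  (b) Q = 0.8624  (c) BW = 2142 Hz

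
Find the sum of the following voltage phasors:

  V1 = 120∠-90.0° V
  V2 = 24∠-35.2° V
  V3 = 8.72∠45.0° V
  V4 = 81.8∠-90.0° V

Step 1 — Convert each phasor to rectangular form:
  V1 = 120·(cos(-90.0°) + j·sin(-90.0°)) = 0 - j120 V
  V2 = 24·(cos(-35.2°) + j·sin(-35.2°)) = 19.61 - j13.83 V
  V3 = 8.72·(cos(45.0°) + j·sin(45.0°)) = 6.166 + j6.166 V
  V4 = 81.8·(cos(-90.0°) + j·sin(-90.0°)) = 0 - j81.8 V
Step 2 — Sum components: V_total = 25.78 - j209.5 V.
Step 3 — Convert to polar: |V_total| = 211 V, ∠V_total = -83.0°.

V_total = 211∠-83.0° V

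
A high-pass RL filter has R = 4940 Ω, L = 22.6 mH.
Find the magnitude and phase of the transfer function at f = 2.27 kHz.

Step 1 — Angular frequency: ω = 2π·2270 = 1.426e+04 rad/s.
Step 2 — Transfer function: H(jω) = jωL/(R + jωL).
Step 3 — Numerator jωL = j·322.3; denominator R + jωL = 4940 + j322.3.
Step 4 — H = 0.00424 + j0.06497.
Step 5 — Magnitude: |H| = 0.06511 (-23.7 dB); phase: φ = 86.3°.

|H| = 0.06511 (-23.7 dB), φ = 86.3°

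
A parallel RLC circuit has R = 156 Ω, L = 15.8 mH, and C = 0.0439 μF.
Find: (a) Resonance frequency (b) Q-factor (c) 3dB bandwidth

Step 1 — Resonance: ω₀ = 1/√(LC) = 1/√(0.0158·4.39e-08) = 3.797e+04 rad/s.
Step 2 — f₀ = ω₀/(2π) = 6043 Hz.
Step 3 — Parallel Q: Q = R/(ω₀L) = 156/(3.797e+04·0.0158) = 0.26.
Step 4 — Bandwidth: Δω = ω₀/Q = 1.46e+05 rad/s; BW = Δω/(2π) = 2.324e+04 Hz.

(a) f₀ = 6043 Hz  (b) Q = 0.26  (c) BW = 2.324e+04 Hz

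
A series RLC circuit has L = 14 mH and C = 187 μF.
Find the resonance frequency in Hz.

Step 1 — Resonance condition Im(Z)=0 gives ω₀ = 1/√(LC).
Step 2 — ω₀ = 1/√(0.014·0.000187) = 618 rad/s.
Step 3 — f₀ = ω₀/(2π) = 98.36 Hz.

f₀ = 98.36 Hz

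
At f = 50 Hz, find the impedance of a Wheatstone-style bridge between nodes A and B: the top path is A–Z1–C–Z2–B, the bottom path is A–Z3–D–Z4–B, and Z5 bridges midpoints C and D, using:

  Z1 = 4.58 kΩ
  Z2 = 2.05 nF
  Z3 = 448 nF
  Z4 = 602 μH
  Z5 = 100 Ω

Step 1 — Angular frequency: ω = 2π·f = 2π·50 = 314.2 rad/s.
Step 2 — Component impedances:
  Z1: Z = R = 4580 Ω
  Z2: Z = 1/(jωC) = -j/(ω·C) = 0 - j1.553e+06 Ω
  Z3: Z = 1/(jωC) = -j/(ω·C) = 0 - j7105 Ω
  Z4: Z = jωL = j·314.2·0.000602 = 0 + j0.1891 Ω
  Z5: Z = R = 100 Ω
Step 3 — Bridge requires nodal analysis (the Z5 bridge couples midpoints C and D, so the two paths cannot be reduced to a simple series/parallel combination). Setting node B to ground and injecting 1 A at node A, the 3-node admittance system at A, C, D solves to V_A = Z_AB = 3264 - j2150 Ω = 3908∠-33.4° Ω.

Z = 3264 - j2150 Ω = 3908∠-33.4° Ω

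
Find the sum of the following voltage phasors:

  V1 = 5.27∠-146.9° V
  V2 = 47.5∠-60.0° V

Step 1 — Convert each phasor to rectangular form:
  V1 = 5.27·(cos(-146.9°) + j·sin(-146.9°)) = -4.415 - j2.878 V
  V2 = 47.5·(cos(-60.0°) + j·sin(-60.0°)) = 23.75 - j41.14 V
Step 2 — Sum components: V_total = 19.34 - j44.01 V.
Step 3 — Convert to polar: |V_total| = 48.07 V, ∠V_total = -66.3°.

V_total = 48.07∠-66.3° V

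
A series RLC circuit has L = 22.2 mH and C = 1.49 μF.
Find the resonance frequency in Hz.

Step 1 — Resonance condition Im(Z)=0 gives ω₀ = 1/√(LC).
Step 2 — ω₀ = 1/√(0.0222·1.49e-06) = 5498 rad/s.
Step 3 — f₀ = ω₀/(2π) = 875.1 Hz.

f₀ = 875.1 Hz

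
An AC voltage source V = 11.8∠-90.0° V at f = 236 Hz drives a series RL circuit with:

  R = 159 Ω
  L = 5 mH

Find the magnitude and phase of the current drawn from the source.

Step 1 — Angular frequency: ω = 2π·f = 2π·236 = 1483 rad/s.
Step 2 — Component impedances:
  R: Z = R = 159 Ω
  L: Z = jωL = j·1483·0.005 = 0 + j7.414 Ω
Step 3 — Series combination: Z_total = R + L = 159 + j7.414 Ω = 159.2∠2.7° Ω.
Step 4 — Source phasor: V = 11.8∠-90.0° V = 0 - j11.8 V.
Step 5 — Ohm's law: I = V / Z_total = (0 - j11.8) / (159 + j7.414) = -0.003453 - j0.07405 A.
Step 6 — Convert to polar: |I| = 0.07413 A, ∠I = -92.7°.

I = 0.07413∠-92.7° A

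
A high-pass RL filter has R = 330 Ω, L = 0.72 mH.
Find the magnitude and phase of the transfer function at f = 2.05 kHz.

Step 1 — Angular frequency: ω = 2π·2050 = 1.288e+04 rad/s.
Step 2 — Transfer function: H(jω) = jωL/(R + jωL).
Step 3 — Numerator jωL = j·9.274; denominator R + jωL = 330 + j9.274.
Step 4 — H = 0.0007892 + j0.02808.
Step 5 — Magnitude: |H| = 0.02809 (-31.0 dB); phase: φ = 88.4°.

|H| = 0.02809 (-31.0 dB), φ = 88.4°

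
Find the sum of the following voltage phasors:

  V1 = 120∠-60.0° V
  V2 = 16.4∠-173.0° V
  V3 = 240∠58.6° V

Step 1 — Convert each phasor to rectangular form:
  V1 = 120·(cos(-60.0°) + j·sin(-60.0°)) = 60 - j103.9 V
  V2 = 16.4·(cos(-173.0°) + j·sin(-173.0°)) = -16.28 - j1.999 V
  V3 = 240·(cos(58.6°) + j·sin(58.6°)) = 125 + j204.9 V
Step 2 — Sum components: V_total = 168.8 + j98.93 V.
Step 3 — Convert to polar: |V_total| = 195.6 V, ∠V_total = 30.4°.

V_total = 195.6∠30.4° V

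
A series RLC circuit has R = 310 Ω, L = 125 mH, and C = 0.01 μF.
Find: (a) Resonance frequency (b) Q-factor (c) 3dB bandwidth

Step 1 — Resonance: ω₀ = 1/√(LC) = 1/√(0.125·1e-08) = 2.828e+04 rad/s.
Step 2 — f₀ = ω₀/(2π) = 4502 Hz.
Step 3 — Series Q: Q = ω₀L/R = 2.828e+04·0.125/310 = 11.4.
Step 4 — Bandwidth: Δω = ω₀/Q = 2480 rad/s; BW = Δω/(2π) = 394.7 Hz.

(a) f₀ = 4502 Hz  (b) Q = 11.4  (c) BW = 394.7 Hz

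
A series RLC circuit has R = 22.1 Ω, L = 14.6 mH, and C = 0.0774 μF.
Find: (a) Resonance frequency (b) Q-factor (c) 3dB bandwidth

Step 1 — Resonance: ω₀ = 1/√(LC) = 1/√(0.0146·7.74e-08) = 2.975e+04 rad/s.
Step 2 — f₀ = ω₀/(2π) = 4734 Hz.
Step 3 — Series Q: Q = ω₀L/R = 2.975e+04·0.0146/22.1 = 19.65.
Step 4 — Bandwidth: Δω = ω₀/Q = 1514 rad/s; BW = Δω/(2π) = 240.9 Hz.

(a) f₀ = 4734 Hz  (b) Q = 19.65  (c) BW = 240.9 Hz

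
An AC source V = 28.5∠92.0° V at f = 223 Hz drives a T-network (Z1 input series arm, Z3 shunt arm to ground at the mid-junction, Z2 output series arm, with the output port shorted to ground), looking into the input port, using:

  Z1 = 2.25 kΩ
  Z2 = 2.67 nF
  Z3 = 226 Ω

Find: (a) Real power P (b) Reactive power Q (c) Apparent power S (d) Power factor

Step 1 — Angular frequency: ω = 2π·f = 2π·223 = 1401 rad/s.
Step 2 — Component impedances:
  Z1: Z = R = 2250 Ω
  Z2: Z = 1/(jωC) = -j/(ω·C) = 0 - j2.673e+05 Ω
  Z3: Z = R = 226 Ω
Step 3 — With the output port shorted to ground, the output series arm Z2 runs from the junction to ground; the shunt arm Z3 also runs from the junction to ground. They appear in parallel: Z3 || Z2 = 226 - j0.1911 Ω.
Step 4 — Series with input arm Z1: Z_in = Z1 + (Z3 || Z2) = 2476 - j0.1911 Ω = 2476∠-0.0° Ω.
Step 5 — Source phasor: V = 28.5∠92.0° V = -0.9946 + j28.48 V.
Step 6 — Current: I = V / Z = -0.0004026 + j0.0115 A = 0.01151∠92.0° A.
Step 7 — Complex power: S = V·I* = 0.328 - j2.532e-05 VA.
Step 8 — Real power: P = Re(S) = 0.328 W.
Step 9 — Reactive power: Q = Im(S) = -2.532e-05 VAR.
Step 10 — Apparent power: |S| = 0.328 VA.
Step 11 — Power factor: PF = P/|S| = 1 (leading).

(a) P = 0.328 W  (b) Q = -2.532e-05 VAR  (c) S = 0.328 VA  (d) PF = 1 (leading)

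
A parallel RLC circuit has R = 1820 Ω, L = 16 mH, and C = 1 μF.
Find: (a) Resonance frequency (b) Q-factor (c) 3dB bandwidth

Step 1 — Resonance: ω₀ = 1/√(LC) = 1/√(0.016·1e-06) = 7906 rad/s.
Step 2 — f₀ = ω₀/(2π) = 1258 Hz.
Step 3 — Parallel Q: Q = R/(ω₀L) = 1820/(7906·0.016) = 14.39.
Step 4 — Bandwidth: Δω = ω₀/Q = 549.5 rad/s; BW = Δω/(2π) = 87.45 Hz.

(a) f₀ = 1258 Hz  (b) Q = 14.39  (c) BW = 87.45 Hz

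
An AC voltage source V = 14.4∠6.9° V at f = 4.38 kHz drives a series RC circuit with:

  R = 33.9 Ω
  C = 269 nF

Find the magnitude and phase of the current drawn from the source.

Step 1 — Angular frequency: ω = 2π·f = 2π·4380 = 2.752e+04 rad/s.
Step 2 — Component impedances:
  R: Z = R = 33.9 Ω
  C: Z = 1/(jωC) = -j/(ω·C) = 0 - j135.1 Ω
Step 3 — Series combination: Z_total = R + C = 33.9 - j135.1 Ω = 139.3∠-75.9° Ω.
Step 4 — Source phasor: V = 14.4∠6.9° V = 14.3 + j1.73 V.
Step 5 — Ohm's law: I = V / Z_total = (14.3 + j1.73) / (33.9 - j135.1) = 0.01294 + j0.1026 A.
Step 6 — Convert to polar: |I| = 0.1034 A, ∠I = 82.8°.

I = 0.1034∠82.8° A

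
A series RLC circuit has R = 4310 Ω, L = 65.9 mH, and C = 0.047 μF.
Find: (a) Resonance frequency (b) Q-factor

Step 1 — Resonance condition Im(Z)=0 gives ω₀ = 1/√(LC).
Step 2 — ω₀ = 1/√(0.0659·4.7e-08) = 1.797e+04 rad/s.
Step 3 — f₀ = ω₀/(2π) = 2860 Hz.
Step 4 — Series Q: Q = ω₀L/R = 1.797e+04·0.0659/4310 = 0.2747.

(a) f₀ = 2860 Hz  (b) Q = 0.2747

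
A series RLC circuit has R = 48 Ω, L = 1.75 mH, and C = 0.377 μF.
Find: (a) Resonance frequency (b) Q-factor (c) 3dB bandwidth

Step 1 — Resonance condition Im(Z)=0 gives ω₀ = 1/√(LC).
Step 2 — ω₀ = 1/√(0.00175·3.77e-07) = 3.893e+04 rad/s.
Step 3 — f₀ = ω₀/(2π) = 6196 Hz.
Step 4 — Series Q: Q = ω₀L/R = 3.893e+04·0.00175/48 = 1.419.
Step 5 — 3dB bandwidth: Δω = ω₀/Q = 2.743e+04 rad/s; BW = Δω/(2π) = 4365 Hz.

(a) f₀ = 6196 Hz  (b) Q = 1.419  (c) BW = 4365 Hz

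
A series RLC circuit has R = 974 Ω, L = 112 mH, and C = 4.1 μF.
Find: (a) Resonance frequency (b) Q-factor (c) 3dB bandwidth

Step 1 — Resonance: ω₀ = 1/√(LC) = 1/√(0.112·4.1e-06) = 1476 rad/s.
Step 2 — f₀ = ω₀/(2π) = 234.9 Hz.
Step 3 — Series Q: Q = ω₀L/R = 1476·0.112/974 = 0.1697.
Step 4 — Bandwidth: Δω = ω₀/Q = 8696 rad/s; BW = Δω/(2π) = 1384 Hz.

(a) f₀ = 234.9 Hz  (b) Q = 0.1697  (c) BW = 1384 Hz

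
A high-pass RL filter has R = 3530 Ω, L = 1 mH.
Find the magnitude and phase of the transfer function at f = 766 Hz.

Step 1 — Angular frequency: ω = 2π·766 = 4813 rad/s.
Step 2 — Transfer function: H(jω) = jωL/(R + jωL).
Step 3 — Numerator jωL = j·4.813; denominator R + jωL = 3530 + j4.813.
Step 4 — H = 1.859e-06 + j0.001363.
Step 5 — Magnitude: |H| = 0.001363 (-57.3 dB); phase: φ = 89.9°.

|H| = 0.001363 (-57.3 dB), φ = 89.9°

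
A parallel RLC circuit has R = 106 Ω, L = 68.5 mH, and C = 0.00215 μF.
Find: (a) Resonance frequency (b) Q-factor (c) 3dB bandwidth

Step 1 — Resonance: ω₀ = 1/√(LC) = 1/√(0.0685·2.15e-09) = 8.24e+04 rad/s.
Step 2 — f₀ = ω₀/(2π) = 1.311e+04 Hz.
Step 3 — Parallel Q: Q = R/(ω₀L) = 106/(8.24e+04·0.0685) = 0.01878.
Step 4 — Bandwidth: Δω = ω₀/Q = 4.388e+06 rad/s; BW = Δω/(2π) = 6.984e+05 Hz.

(a) f₀ = 1.311e+04 Hz  (b) Q = 0.01878  (c) BW = 6.984e+05 Hz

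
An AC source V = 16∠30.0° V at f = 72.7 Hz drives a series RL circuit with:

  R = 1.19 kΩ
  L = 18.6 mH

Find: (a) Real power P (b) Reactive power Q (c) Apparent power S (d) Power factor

Step 1 — Angular frequency: ω = 2π·f = 2π·72.7 = 456.8 rad/s.
Step 2 — Component impedances:
  R: Z = R = 1190 Ω
  L: Z = jωL = j·456.8·0.0186 = 0 + j8.496 Ω
Step 3 — Series combination: Z_total = R + L = 1190 + j8.496 Ω = 1190∠0.4° Ω.
Step 4 — Source phasor: V = 16∠30.0° V = 13.86 + j8 V.
Step 5 — Current: I = V / Z = 0.01169 + j0.006639 A = 0.01345∠29.6° A.
Step 6 — Complex power: S = V·I* = 0.2151 + j0.001536 VA.
Step 7 — Real power: P = Re(S) = 0.2151 W.
Step 8 — Reactive power: Q = Im(S) = 0.001536 VAR.
Step 9 — Apparent power: |S| = 0.2151 VA.
Step 10 — Power factor: PF = P/|S| = 1 (lagging).

(a) P = 0.2151 W  (b) Q = 0.001536 VAR  (c) S = 0.2151 VA  (d) PF = 1 (lagging)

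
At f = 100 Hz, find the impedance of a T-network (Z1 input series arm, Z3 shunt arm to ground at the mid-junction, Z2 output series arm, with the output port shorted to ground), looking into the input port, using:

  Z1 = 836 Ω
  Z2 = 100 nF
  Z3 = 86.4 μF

Step 1 — Angular frequency: ω = 2π·f = 2π·100 = 628.3 rad/s.
Step 2 — Component impedances:
  Z1: Z = R = 836 Ω
  Z2: Z = 1/(jωC) = -j/(ω·C) = 0 - j1.592e+04 Ω
  Z3: Z = 1/(jωC) = -j/(ω·C) = 0 - j18.42 Ω
Step 3 — With the output port shorted to ground, the output series arm Z2 runs from the junction to ground; the shunt arm Z3 also runs from the junction to ground. They appear in parallel: Z3 || Z2 = 0 - j18.4 Ω.
Step 4 — Series with input arm Z1: Z_in = Z1 + (Z3 || Z2) = 836 - j18.4 Ω = 836.2∠-1.3° Ω.

Z = 836 - j18.4 Ω = 836.2∠-1.3° Ω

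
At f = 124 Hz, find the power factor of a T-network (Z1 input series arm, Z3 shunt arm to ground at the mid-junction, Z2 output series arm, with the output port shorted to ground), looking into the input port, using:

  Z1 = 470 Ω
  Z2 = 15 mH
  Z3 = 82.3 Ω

Step 1 — Angular frequency: ω = 2π·f = 2π·124 = 779.1 rad/s.
Step 2 — Component impedances:
  Z1: Z = R = 470 Ω
  Z2: Z = jωL = j·779.1·0.015 = 0 + j11.69 Ω
  Z3: Z = R = 82.3 Ω
Step 3 — With the output port shorted to ground, the output series arm Z2 runs from the junction to ground; the shunt arm Z3 also runs from the junction to ground. They appear in parallel: Z3 || Z2 = 1.627 + j11.46 Ω.
Step 4 — Series with input arm Z1: Z_in = Z1 + (Z3 || Z2) = 471.6 + j11.46 Ω = 471.8∠1.4° Ω.
Step 5 — Power factor: PF = cos(φ) = Re(Z)/|Z| = 471.63/471.77 = 0.9997.
Step 6 — Type: Im(Z) = 11.46 ⇒ lagging (phase φ = 1.4°).

PF = 0.9997 (lagging, φ = 1.4°)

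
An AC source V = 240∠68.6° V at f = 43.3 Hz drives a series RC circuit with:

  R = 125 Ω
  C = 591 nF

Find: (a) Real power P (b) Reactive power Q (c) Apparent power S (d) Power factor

Step 1 — Angular frequency: ω = 2π·f = 2π·43.3 = 272.1 rad/s.
Step 2 — Component impedances:
  R: Z = R = 125 Ω
  C: Z = 1/(jωC) = -j/(ω·C) = 0 - j6219 Ω
Step 3 — Series combination: Z_total = R + C = 125 - j6219 Ω = 6221∠-88.8° Ω.
Step 4 — Source phasor: V = 240∠68.6° V = 87.57 + j223.5 V.
Step 5 — Current: I = V / Z = -0.03563 + j0.0148 A = 0.03858∠157.4° A.
Step 6 — Complex power: S = V·I* = 0.1861 - j9.258 VA.
Step 7 — Real power: P = Re(S) = 0.1861 W.
Step 8 — Reactive power: Q = Im(S) = -9.258 VAR.
Step 9 — Apparent power: |S| = 9.26 VA.
Step 10 — Power factor: PF = P/|S| = 0.02009 (leading).

(a) P = 0.1861 W  (b) Q = -9.258 VAR  (c) S = 9.26 VA  (d) PF = 0.02009 (leading)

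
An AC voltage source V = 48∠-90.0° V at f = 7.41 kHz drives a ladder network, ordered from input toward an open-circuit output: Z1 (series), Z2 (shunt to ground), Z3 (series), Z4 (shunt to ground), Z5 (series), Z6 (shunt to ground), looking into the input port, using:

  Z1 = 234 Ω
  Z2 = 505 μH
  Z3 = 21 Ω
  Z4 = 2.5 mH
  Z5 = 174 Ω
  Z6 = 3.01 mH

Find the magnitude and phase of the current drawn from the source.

Step 1 — Angular frequency: ω = 2π·f = 2π·7410 = 4.656e+04 rad/s.
Step 2 — Component impedances:
  Z1: Z = R = 234 Ω
  Z2: Z = jωL = j·4.656e+04·0.000505 = 0 + j23.51 Ω
  Z3: Z = R = 21 Ω
  Z4: Z = jωL = j·4.656e+04·0.0025 = 0 + j116.4 Ω
  Z5: Z = R = 174 Ω
  Z6: Z = jωL = j·4.656e+04·0.00301 = 0 + j140.1 Ω
Step 3 — Ladder network (open output): work backward from the far end, alternating series and parallel combinations. Z_in = 236 + j19.04 Ω = 236.7∠4.6° Ω.
Step 4 — Source phasor: V = 48∠-90.0° V = 0 - j48 V.
Step 5 — Ohm's law: I = V / Z_total = (0 - j48) / (236 + j19.04) = -0.01631 - j0.2021 A.
Step 6 — Convert to polar: |I| = 0.2028 A, ∠I = -94.6°.

I = 0.2028∠-94.6° A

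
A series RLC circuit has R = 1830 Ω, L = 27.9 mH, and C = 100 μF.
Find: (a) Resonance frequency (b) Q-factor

Step 1 — Resonance condition Im(Z)=0 gives ω₀ = 1/√(LC).
Step 2 — ω₀ = 1/√(0.0279·0.0001) = 598.7 rad/s.
Step 3 — f₀ = ω₀/(2π) = 95.28 Hz.
Step 4 — Series Q: Q = ω₀L/R = 598.7·0.0279/1830 = 0.009127.

(a) f₀ = 95.28 Hz  (b) Q = 0.009127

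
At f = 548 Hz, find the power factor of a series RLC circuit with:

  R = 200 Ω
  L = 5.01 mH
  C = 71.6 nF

Step 1 — Angular frequency: ω = 2π·f = 2π·548 = 3443 rad/s.
Step 2 — Component impedances:
  R: Z = R = 200 Ω
  L: Z = jωL = j·3443·0.00501 = 0 + j17.25 Ω
  C: Z = 1/(jωC) = -j/(ω·C) = 0 - j4056 Ω
Step 3 — Series combination: Z_total = R + L + C = 200 - j4039 Ω = 4044∠-87.2° Ω.
Step 4 — Power factor: PF = cos(φ) = Re(Z)/|Z| = 200/4044 = 0.04946.
Step 5 — Type: Im(Z) = -4039 ⇒ leading (phase φ = -87.2°).

PF = 0.04946 (leading, φ = -87.2°)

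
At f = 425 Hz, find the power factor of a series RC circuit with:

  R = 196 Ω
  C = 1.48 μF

Step 1 — Angular frequency: ω = 2π·f = 2π·425 = 2670 rad/s.
Step 2 — Component impedances:
  R: Z = R = 196 Ω
  C: Z = 1/(jωC) = -j/(ω·C) = 0 - j253 Ω
Step 3 — Series combination: Z_total = R + C = 196 - j253 Ω = 320.1∠-52.2° Ω.
Step 4 — Power factor: PF = cos(φ) = Re(Z)/|Z| = 196/320.06 = 0.6124.
Step 5 — Type: Im(Z) = -253 ⇒ leading (phase φ = -52.2°).

PF = 0.6124 (leading, φ = -52.2°)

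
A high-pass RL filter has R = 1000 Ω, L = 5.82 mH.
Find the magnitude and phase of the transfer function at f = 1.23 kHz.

Step 1 — Angular frequency: ω = 2π·1230 = 7728 rad/s.
Step 2 — Transfer function: H(jω) = jωL/(R + jωL).
Step 3 — Numerator jωL = j·44.98; denominator R + jωL = 1000 + j44.98.
Step 4 — H = 0.002019 + j0.04489.
Step 5 — Magnitude: |H| = 0.04493 (-26.9 dB); phase: φ = 87.4°.

|H| = 0.04493 (-26.9 dB), φ = 87.4°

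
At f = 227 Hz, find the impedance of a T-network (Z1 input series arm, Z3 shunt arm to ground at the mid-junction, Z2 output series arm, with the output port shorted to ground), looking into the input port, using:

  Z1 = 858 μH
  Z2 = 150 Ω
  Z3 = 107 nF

Step 1 — Angular frequency: ω = 2π·f = 2π·227 = 1426 rad/s.
Step 2 — Component impedances:
  Z1: Z = jωL = j·1426·0.000858 = 0 + j1.224 Ω
  Z2: Z = R = 150 Ω
  Z3: Z = 1/(jωC) = -j/(ω·C) = 0 - j6553 Ω
Step 3 — With the output port shorted to ground, the output series arm Z2 runs from the junction to ground; the shunt arm Z3 also runs from the junction to ground. They appear in parallel: Z3 || Z2 = 149.9 - j3.432 Ω.
Step 4 — Series with input arm Z1: Z_in = Z1 + (Z3 || Z2) = 149.9 - j2.208 Ω = 149.9∠-0.8° Ω.

Z = 149.9 - j2.208 Ω = 149.9∠-0.8° Ω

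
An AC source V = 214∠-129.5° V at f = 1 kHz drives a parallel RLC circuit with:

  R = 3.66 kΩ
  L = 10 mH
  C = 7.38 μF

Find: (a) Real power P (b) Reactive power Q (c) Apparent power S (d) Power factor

Step 1 — Angular frequency: ω = 2π·f = 2π·1000 = 6283 rad/s.
Step 2 — Component impedances:
  R: Z = R = 3660 Ω
  L: Z = jωL = j·6283·0.01 = 0 + j62.83 Ω
  C: Z = 1/(jωC) = -j/(ω·C) = 0 - j21.57 Ω
Step 3 — Parallel combination: 1/Z_total = 1/R + 1/L + 1/C; Z_total = 0.2946 - j32.83 Ω = 32.83∠-89.5° Ω.
Step 4 — Source phasor: V = 214∠-129.5° V = -136.1 - j165.1 V.
Step 5 — Current: I = V / Z = 4.992 - j4.191 A = 6.518∠-40.0° A.
Step 6 — Complex power: S = V·I* = 12.51 - j1395 VA.
Step 7 — Real power: P = Re(S) = 12.51 W.
Step 8 — Reactive power: Q = Im(S) = -1395 VAR.
Step 9 — Apparent power: |S| = 1395 VA.
Step 10 — Power factor: PF = P/|S| = 0.008971 (leading).

(a) P = 12.51 W  (b) Q = -1395 VAR  (c) S = 1395 VA  (d) PF = 0.008971 (leading)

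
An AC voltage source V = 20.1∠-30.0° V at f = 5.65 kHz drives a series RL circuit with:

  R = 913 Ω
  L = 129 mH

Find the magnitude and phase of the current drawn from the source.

Step 1 — Angular frequency: ω = 2π·f = 2π·5650 = 3.55e+04 rad/s.
Step 2 — Component impedances:
  R: Z = R = 913 Ω
  L: Z = jωL = j·3.55e+04·0.129 = 0 + j4579 Ω
Step 3 — Series combination: Z_total = R + L = 913 + j4579 Ω = 4670∠78.7° Ω.
Step 4 — Source phasor: V = 20.1∠-30.0° V = 17.41 - j10.05 V.
Step 5 — Ohm's law: I = V / Z_total = (17.41 - j10.05) / (913 + j4579) = -0.001382 - j0.004077 A.
Step 6 — Convert to polar: |I| = 0.004304 A, ∠I = -108.7°.

I = 0.004304∠-108.7° A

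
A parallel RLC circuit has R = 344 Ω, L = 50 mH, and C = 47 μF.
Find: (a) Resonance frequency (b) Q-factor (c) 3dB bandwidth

Step 1 — Resonance: ω₀ = 1/√(LC) = 1/√(0.05·4.7e-05) = 652.3 rad/s.
Step 2 — f₀ = ω₀/(2π) = 103.8 Hz.
Step 3 — Parallel Q: Q = R/(ω₀L) = 344/(652.3·0.05) = 10.55.
Step 4 — Bandwidth: Δω = ω₀/Q = 61.85 rad/s; BW = Δω/(2π) = 9.844 Hz.

(a) f₀ = 103.8 Hz  (b) Q = 10.55  (c) BW = 9.844 Hz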